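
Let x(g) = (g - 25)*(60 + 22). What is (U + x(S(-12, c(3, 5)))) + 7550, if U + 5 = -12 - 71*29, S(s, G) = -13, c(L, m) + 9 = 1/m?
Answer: 2358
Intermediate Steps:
c(L, m) = -9 + 1/m
x(g) = -2050 + 82*g (x(g) = (-25 + g)*82 = -2050 + 82*g)
U = -2076 (U = -5 + (-12 - 71*29) = -5 + (-12 - 2059) = -5 - 2071 = -2076)
(U + x(S(-12, c(3, 5)))) + 7550 = (-2076 + (-2050 + 82*(-13))) + 7550 = (-2076 + (-2050 - 1066)) + 7550 = (-2076 - 3116) + 7550 = -5192 + 7550 = 2358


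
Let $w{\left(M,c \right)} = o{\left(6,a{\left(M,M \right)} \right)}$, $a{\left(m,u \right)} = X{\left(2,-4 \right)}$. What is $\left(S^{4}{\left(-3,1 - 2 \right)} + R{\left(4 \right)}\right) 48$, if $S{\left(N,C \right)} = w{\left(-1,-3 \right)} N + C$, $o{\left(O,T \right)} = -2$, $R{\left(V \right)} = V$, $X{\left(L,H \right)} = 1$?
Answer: $30192$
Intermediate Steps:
$a{\left(m,u \right)} = 1$
$w{\left(M,c \right)} = -2$
$S{\left(N,C \right)} = C - 2 N$ ($S{\left(N,C \right)} = - 2 N + C = C - 2 N$)
$\left(S^{4}{\left(-3,1 - 2 \right)} + R{\left(4 \right)}\right) 48 = \left(\left(\left(1 - 2\right) - -6\right)^{4} + 4\right) 48 = \left(\left(-1 + 6\right)^{4} + 4\right) 48 = \left(5^{4} + 4\right) 48 = \left(625 + 4\right) 48 = 629 \cdot 48 = 30192$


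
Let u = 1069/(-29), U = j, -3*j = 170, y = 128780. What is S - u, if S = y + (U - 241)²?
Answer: 56747222/261 ≈ 2.1742e+5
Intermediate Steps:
j = -170/3 (j = -⅓*170 = -170/3 ≈ -56.667)
U = -170/3 ≈ -56.667
u = -1069/29 (u = 1069*(-1/29) = -1069/29 ≈ -36.862)
S = 1956469/9 (S = 128780 + (-170/3 - 241)² = 128780 + (-893/3)² = 128780 + 797449/9 = 1956469/9 ≈ 2.1739e+5)
S - u = 1956469/9 - 1*(-1069/29) = 1956469/9 + 1069/29 = 56747222/261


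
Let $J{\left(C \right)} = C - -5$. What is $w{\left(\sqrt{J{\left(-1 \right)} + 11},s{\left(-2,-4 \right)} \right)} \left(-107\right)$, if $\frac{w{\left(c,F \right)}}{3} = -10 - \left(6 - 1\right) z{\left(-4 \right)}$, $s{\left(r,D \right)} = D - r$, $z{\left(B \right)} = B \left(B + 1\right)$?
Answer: $22470$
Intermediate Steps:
$z{\left(B \right)} = B \left(1 + B\right)$
$J{\left(C \right)} = 5 + C$ ($J{\left(C \right)} = C + 5 = 5 + C$)
$w{\left(c,F \right)} = -210$ ($w{\left(c,F \right)} = 3 \left(-10 - \left(6 - 1\right) \left(- 4 \left(1 - 4\right)\right)\right) = 3 \left(-10 - 5 \left(\left(-4\right) \left(-3\right)\right)\right) = 3 \left(-10 - 5 \cdot 12\right) = 3 \left(-10 - 60\right) = 3 \left(-70\right) = -210$)
$w{\left(\sqrt{J{\left(-1 \right)} + 11},s{\left(-2,-4 \right)} \right)} \left(-107\right) = \left(-210\right) \left(-107\right) = 22470$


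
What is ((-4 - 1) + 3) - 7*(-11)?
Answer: 75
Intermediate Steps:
((-4 - 1) + 3) - 7*(-11) = (-5 + 3) + 77 = -2 + 77 = 75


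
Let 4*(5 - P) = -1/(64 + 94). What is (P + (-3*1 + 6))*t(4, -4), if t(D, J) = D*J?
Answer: -10114/79 ≈ -128.03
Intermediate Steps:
P = 3161/632 (P = 5 - (-1)/(4*(64 + 94)) = 5 - (-1)/(4*158) = 5 - 1/4*(-1/158) = 5 + 1/632 = 3161/632 ≈ 5.0016)
(P + (-3*1 + 6))*t(4, -4) = (3161/632 + (-3*1 + 6))*(4*(-4)) = (3161/632 + (-3 + 6))*(-16) = (3161/632 + 3)*(-16) = (5057/632)*(-16) = -10114/79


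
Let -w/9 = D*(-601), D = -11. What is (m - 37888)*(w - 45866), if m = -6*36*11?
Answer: 4242416360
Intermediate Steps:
m = -2376 (m = -216*11 = -2376)
w = -59499 (w = -(-99)*(-601) = -9*6611 = -59499)
(m - 37888)*(w - 45866) = (-2376 - 37888)*(-59499 - 45866) = -40264*(-105365) = 4242416360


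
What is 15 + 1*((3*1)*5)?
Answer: 30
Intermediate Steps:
15 + 1*((3*1)*5) = 15 + 1*(3*5) = 15 + 1*15 = 15 + 15 = 30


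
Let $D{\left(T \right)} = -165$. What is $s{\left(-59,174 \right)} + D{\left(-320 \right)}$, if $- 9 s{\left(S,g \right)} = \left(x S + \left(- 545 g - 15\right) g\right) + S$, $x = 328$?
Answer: $\frac{16520956}{9} \approx 1.8357 \cdot 10^{6}$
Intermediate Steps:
$s{\left(S,g \right)} = - \frac{329 S}{9} - \frac{g \left(-15 - 545 g\right)}{9}$ ($s{\left(S,g \right)} = - \frac{\left(328 S + \left(- 545 g - 15\right) g\right) + S}{9} = - \frac{\left(328 S + \left(-15 - 545 g\right) g\right) + S}{9} = - \frac{\left(328 S + g \left(-15 - 545 g\right)\right) + S}{9} = - \frac{329 S + g \left(-15 - 545 g\right)}{9} = - \frac{329 S}{9} - \frac{g \left(-15 - 545 g\right)}{9}$)
$s{\left(-59,174 \right)} + D{\left(-320 \right)} = \left(\left(- \frac{329}{9}\right) \left(-59\right) + \frac{5}{3} \cdot 174 + \frac{545 \cdot 174^{2}}{9}\right) - 165 = \left(\frac{19411}{9} + 290 + \frac{545}{9} \cdot 30276\right) - 165 = \left(\frac{19411}{9} + 290 + 1833380\right) - 165 = \frac{16522441}{9} - 165 = \frac{16520956}{9}$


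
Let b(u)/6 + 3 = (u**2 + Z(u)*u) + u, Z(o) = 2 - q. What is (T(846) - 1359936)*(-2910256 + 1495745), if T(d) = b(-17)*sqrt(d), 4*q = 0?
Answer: 1923644431296 - 5983381530*sqrt(94) ≈ 1.8656e+12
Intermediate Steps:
q = 0 (q = (1/4)*0 = 0)
Z(o) = 2 (Z(o) = 2 - 1*0 = 2 + 0 = 2)
b(u) = -18 + 6*u**2 + 18*u (b(u) = -18 + 6*((u**2 + 2*u) + u) = -18 + 6*(u**2 + 3*u) = -18 + (6*u**2 + 18*u) = -18 + 6*u**2 + 18*u)
T(d) = 1410*sqrt(d) (T(d) = (-18 + 6*(-17)**2 + 18*(-17))*sqrt(d) = (-18 + 6*289 - 306)*sqrt(d) = (-18 + 1734 - 306)*sqrt(d) = 1410*sqrt(d))
(T(846) - 1359936)*(-2910256 + 1495745) = (1410*sqrt(846) - 1359936)*(-2910256 + 1495745) = (1410*(3*sqrt(94)) - 1359936)*(-1414511) = (4230*sqrt(94) - 1359936)*(-1414511) = (-1359936 + 4230*sqrt(94))*(-1414511) = 1923644431296 - 5983381530*sqrt(94)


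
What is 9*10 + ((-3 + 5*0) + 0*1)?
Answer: 87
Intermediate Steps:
9*10 + ((-3 + 5*0) + 0*1) = 90 + ((-3 + 0) + 0) = 90 + (-3 + 0) = 90 - 3 = 87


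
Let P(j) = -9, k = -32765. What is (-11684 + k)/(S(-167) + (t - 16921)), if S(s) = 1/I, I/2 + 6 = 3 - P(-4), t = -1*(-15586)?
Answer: 533388/16019 ≈ 33.297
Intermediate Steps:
t = 15586
I = 12 (I = -12 + 2*(3 - 1*(-9)) = -12 + 2*(3 + 9) = -12 + 2*12 = -12 + 24 = 12)
S(s) = 1/12
(-11684 + k)/(S(-167) + (t - 16921)) = (-11684 - 32765)/(1/12 + (15586 - 16921)) = -44449/(1/12 - 1335) = -44449/(-16019/12) = -44449*(-12/16019) = 533388/16019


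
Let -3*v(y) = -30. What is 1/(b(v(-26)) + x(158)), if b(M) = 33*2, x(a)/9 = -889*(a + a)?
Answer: -1/2528250 ≈ -3.9553e-7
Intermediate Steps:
v(y) = 10 (v(y) = -⅓*(-30) = 10)
x(a) = -16002*a (x(a) = 9*(-889*(a + a)) = 9*(-1778*a) = -16002*a)
b(M) = 66
1/(b(v(-26)) + x(158)) = 1/(66 - 16002*158) = 1/(66 - 2528316) = 1/(-2528250) = -1/2528250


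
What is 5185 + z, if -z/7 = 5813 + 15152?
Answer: -141570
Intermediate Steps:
z = -146755 (z = -7*(5813 + 15152) = -7*20965 = -146755)
5185 + z = 5185 - 146755 = -141570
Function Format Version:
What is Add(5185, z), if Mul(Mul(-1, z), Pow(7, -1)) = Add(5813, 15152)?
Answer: -141570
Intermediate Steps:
z = -146755 (z = Mul(-7, Add(5813, 15152)) = Mul(-7, 20965) = -146755)
Add(5185, z) = Add(5185, -146755) = -141570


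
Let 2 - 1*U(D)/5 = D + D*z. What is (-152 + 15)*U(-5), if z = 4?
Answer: -18495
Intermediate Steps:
U(D) = 10 - 25*D (U(D) = 10 - 5*(D + D*4) = 10 - 5*(D + 4*D) = 10 - 25*D)
(-152 + 15)*U(-5) = (-152 + 15)*(10 - 25*(-5)) = -137*(10 + 125) = -137*135 = -18495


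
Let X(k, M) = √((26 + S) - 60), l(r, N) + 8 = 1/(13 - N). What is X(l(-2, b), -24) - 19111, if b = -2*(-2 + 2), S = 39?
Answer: -19111 + √5 ≈ -19109.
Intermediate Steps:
b = 0 (b = -2*0 = 0)
l(r, N) = -8 + 1/(13 - N)
X(k, M) = √5 (X(k, M) = √((26 + 39) - 60) = √(65 - 60) = √5)
X(l(-2, b), -24) - 19111 = √5 - 19111 = -19111 + √5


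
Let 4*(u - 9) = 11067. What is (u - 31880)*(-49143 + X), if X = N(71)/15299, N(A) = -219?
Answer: 21881709517248/15299 ≈ 1.4303e+9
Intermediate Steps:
u = 11103/4 (u = 9 + (1/4)*11067 = 9 + 11067/4 = 11103/4 ≈ 2775.8)
X = -219/15299 ≈ -0.014315
(u - 31880)*(-49143 + X) = (11103/4 - 31880)*(-49143 - 219/15299) = -116417/4*(-751838976/15299) = 21881709517248/15299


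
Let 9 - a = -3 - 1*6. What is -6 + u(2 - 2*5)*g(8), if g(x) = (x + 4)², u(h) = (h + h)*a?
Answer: -41478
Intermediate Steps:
a = 18 (a = 9 - (-3 - 1*6) = 9 - (-3 - 6) = 9 - 1*(-9) = 9 + 9 = 18)
u(h) = 36*h (u(h) = (h + h)*18 = (2*h)*18 = 36*h)
g(x) = (4 + x)²
-6 + u(2 - 2*5)*g(8) = -6 + (36*(2 - 2*5))*(4 + 8)² = -6 + (36*(2 - 10))*12² = -6 + (36*(-8))*144 = -6 - 288*144 = -6 - 41472 = -41478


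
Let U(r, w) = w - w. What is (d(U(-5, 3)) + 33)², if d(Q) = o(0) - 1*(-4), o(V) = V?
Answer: 1369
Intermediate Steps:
U(r, w) = 0
d(Q) = 4 (d(Q) = 0 - 1*(-4) = 0 + 4 = 4)
(d(U(-5, 3)) + 33)² = (4 + 33)² = 37² = 1369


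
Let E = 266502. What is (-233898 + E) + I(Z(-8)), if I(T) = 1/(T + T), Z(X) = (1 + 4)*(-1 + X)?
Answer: 2934359/90 ≈ 32604.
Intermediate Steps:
Z(X) = -5 + 5*X (Z(X) = 5*(-1 + X) = -5 + 5*X)
I(T) = 1/(2*T)
(-233898 + E) + I(Z(-8)) = (-233898 + 266502) + 1/(2*(-5 + 5*(-8))) = 32604 + 1/(2*(-5 - 40)) = 32604 + (½)/(-45) = 32604 + (½)*(-1/45) = 32604 - 1/90 = 2934359/90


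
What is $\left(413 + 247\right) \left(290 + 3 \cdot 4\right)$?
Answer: $199320$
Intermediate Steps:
$\left(413 + 247\right) \left(290 + 3 \cdot 4\right) = 660 \left(290 + 12\right) = 660 \cdot 302 = 199320$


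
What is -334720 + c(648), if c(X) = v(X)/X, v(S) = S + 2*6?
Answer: -18074825/54 ≈ -3.3472e+5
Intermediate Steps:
v(S) = 12 + S (v(S) = S + 12 = 12 + S)
c(X) = (12 + X)/X
-334720 + c(648) = -334720 + (12 + 648)/648 = -334720 + (1/648)*660 = -334720 + 55/54 = -18074825/54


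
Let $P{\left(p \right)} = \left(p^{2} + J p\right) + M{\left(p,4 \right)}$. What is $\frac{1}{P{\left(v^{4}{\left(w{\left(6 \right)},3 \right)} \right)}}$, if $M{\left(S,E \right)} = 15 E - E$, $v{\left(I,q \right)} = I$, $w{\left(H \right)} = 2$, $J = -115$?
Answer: $- \frac{1}{1528} \approx -0.00065445$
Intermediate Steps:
$M{\left(S,E \right)} = 14 E$
$P{\left(p \right)} = 56 + p^{2} - 115 p$ ($P{\left(p \right)} = \left(p^{2} - 115 p\right) + 14 \cdot 4 = \left(p^{2} - 115 p\right) + 56 = 56 + p^{2} - 115 p$)
$\frac{1}{P{\left(v^{4}{\left(w{\left(6 \right)},3 \right)} \right)}} = \frac{1}{56 + \left(2^{4}\right)^{2} - 115 \cdot 2^{4}} = \frac{1}{56 + 16^{2} - 1840} = \frac{1}{56 + 256 - 1840} = \frac{1}{-1528} = - \frac{1}{1528}$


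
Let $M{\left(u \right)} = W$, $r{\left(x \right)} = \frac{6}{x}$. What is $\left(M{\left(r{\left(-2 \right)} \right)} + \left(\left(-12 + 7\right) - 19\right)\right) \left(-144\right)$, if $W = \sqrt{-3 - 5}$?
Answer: $3456 - 288 i \sqrt{2} \approx 3456.0 - 407.29 i$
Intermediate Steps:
$W = 2 i \sqrt{2}$ ($W = \sqrt{-8} = 2 i \sqrt{2} \approx 2.8284 i$)
$M{\left(u \right)} = 2 i \sqrt{2}$
$\left(M{\left(r{\left(-2 \right)} \right)} + \left(\left(-12 + 7\right) - 19\right)\right) \left(-144\right) = \left(2 i \sqrt{2} + \left(\left(-12 + 7\right) - 19\right)\right) \left(-144\right) = \left(2 i \sqrt{2} - 24\right) \left(-144\right) = \left(-24 + 2 i \sqrt{2}\right) \left(-144\right) = 3456 - 288 i \sqrt{2}$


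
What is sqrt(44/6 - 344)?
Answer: I*sqrt(3030)/3 ≈ 18.348*I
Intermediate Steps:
sqrt(44/6 - 344) = sqrt(44*(1/6) - 344) = sqrt(22/3 - 344) = sqrt(-1010/3) = I*sqrt(3030)/3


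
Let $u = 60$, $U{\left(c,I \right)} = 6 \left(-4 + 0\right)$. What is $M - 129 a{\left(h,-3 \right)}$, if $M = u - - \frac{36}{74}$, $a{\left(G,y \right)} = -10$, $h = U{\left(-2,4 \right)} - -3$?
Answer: $\frac{49968}{37} \approx 1350.5$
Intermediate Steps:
$U{\left(c,I \right)} = -24$ ($U{\left(c,I \right)} = 6 \left(-4\right) = -24$)
$h = -21$ ($h = -24 - -3 = -24 + 3 = -21$)
$M = \frac{2238}{37}$ ($M = 60 - - \frac{36}{74} = 60 - \left(-36\right) \frac{1}{74} = 60 - - \frac{18}{37} = 60 + \frac{18}{37} = \frac{2238}{37} \approx 60.487$)
$M - 129 a{\left(h,-3 \right)} = \frac{2238}{37} - -1290 = \frac{2238}{37} + 1290 = \frac{49968}{37}$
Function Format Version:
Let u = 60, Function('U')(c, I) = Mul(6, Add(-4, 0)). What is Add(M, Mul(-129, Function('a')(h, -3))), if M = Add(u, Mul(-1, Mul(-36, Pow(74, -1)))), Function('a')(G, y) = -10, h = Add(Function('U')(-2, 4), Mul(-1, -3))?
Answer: Rational(49968, 37) ≈ 1350.5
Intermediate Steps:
Function('U')(c, I) = -24 (Function('U')(c, I) = Mul(6, -4) = -24)
h = -21 (h = Add(-24, Mul(-1, -3)) = Add(-24, 3) = -21)
M = Rational(2238, 37) (M = Add(60, Mul(-1, Mul(-36, Pow(74, -1)))) = Add(60, Mul(-1, Mul(-36, Rational(1, 74)))) = Add(60, Mul(-1, Rational(-18, 37))) = Add(60, Rational(18, 37)) = Rational(2238, 37) ≈ 60.487)
Add(M, Mul(-129, Function('a')(h, -3))) = Add(Rational(2238, 37), Mul(-129, -10)) = Add(Rational(2238, 37), 1290) = Rational(49968, 37)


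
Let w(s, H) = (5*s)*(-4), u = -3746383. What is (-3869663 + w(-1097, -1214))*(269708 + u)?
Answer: 13377282361025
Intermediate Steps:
w(s, H) = -20*s
(-3869663 + w(-1097, -1214))*(269708 + u) = (-3869663 - 20*(-1097))*(269708 - 3746383) = (-3869663 + 21940)*(-3476675) = -3847723*(-3476675) = 13377282361025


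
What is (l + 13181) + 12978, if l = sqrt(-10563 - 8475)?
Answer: 26159 + I*sqrt(19038) ≈ 26159.0 + 137.98*I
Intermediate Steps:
l = I*sqrt(19038) (l = sqrt(-19038) = I*sqrt(19038) ≈ 137.98*I)
(l + 13181) + 12978 = (I*sqrt(19038) + 13181) + 12978 = (13181 + I*sqrt(19038)) + 12978 = 26159 + I*sqrt(19038)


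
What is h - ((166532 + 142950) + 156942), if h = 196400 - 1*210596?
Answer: -480620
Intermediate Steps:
h = -14196 (h = 196400 - 210596 = -14196)
h - ((166532 + 142950) + 156942) = -14196 - ((166532 + 142950) + 156942) = -14196 - (309482 + 156942) = -14196 - 1*466424 = -14196 - 466424 = -480620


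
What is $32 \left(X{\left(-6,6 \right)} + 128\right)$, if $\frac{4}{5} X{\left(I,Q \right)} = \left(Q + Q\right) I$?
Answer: $1216$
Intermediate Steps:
$X{\left(I,Q \right)} = \frac{5 I Q}{2}$ ($X{\left(I,Q \right)} = \frac{5 \left(Q + Q\right) I}{4} = \frac{5 \cdot 2 Q I}{4} = \frac{5 \cdot 2 I Q}{4} = \frac{5 I Q}{2}$)
$32 \left(X{\left(-6,6 \right)} + 128\right) = 32 \left(\frac{5}{2} \left(-6\right) 6 + 128\right) = 32 \left(-90 + 128\right) = 32 \cdot 38 = 1216$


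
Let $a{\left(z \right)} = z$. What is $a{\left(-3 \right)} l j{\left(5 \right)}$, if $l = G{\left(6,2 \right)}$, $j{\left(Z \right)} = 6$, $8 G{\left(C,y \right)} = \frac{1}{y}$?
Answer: $- \frac{9}{8} \approx -1.125$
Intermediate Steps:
$G{\left(C,y \right)} = \frac{1}{8 y}$
$l = \frac{1}{16}$ ($l = \frac{1}{8 \cdot 2} = \frac{1}{8} \cdot \frac{1}{2} = \frac{1}{16} \approx 0.0625$)
$a{\left(-3 \right)} l j{\left(5 \right)} = \left(-3\right) \frac{1}{16} \cdot 6 = \left(- \frac{3}{16}\right) 6 = - \frac{9}{8}$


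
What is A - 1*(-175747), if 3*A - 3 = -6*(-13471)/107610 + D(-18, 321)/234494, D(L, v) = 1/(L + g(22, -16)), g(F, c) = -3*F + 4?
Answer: 11826169757181919/67290398240 ≈ 1.7575e+5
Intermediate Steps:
g(F, c) = 4 - 3*F
D(L, v) = 1/(-62 + L) (D(L, v) = 1/(L + (4 - 3*22)) = 1/(L + (4 - 66)) = 1/(L - 62) = 1/(-62 + L))
A = 84137696639/67290398240 (A = 1 + (-6*(-13471)/107610 + 1/(-62 - 18*234494))/3 = 1 + (80826*(1/107610) + (1/234494)/(-80))/3 = 1 + (13471/17935 - 1/80*1/234494)/3 = 1 + (13471/17935 - 1/18759520)/3 = 1 + (1/3)*(50541895197/67290398240) = 1 + 16847298399/67290398240 = 84137696639/67290398240 ≈ 1.2504)
A - 1*(-175747) = 84137696639/67290398240 - 1*(-175747) = 84137696639/67290398240 + 175747 = 11826169757181919/67290398240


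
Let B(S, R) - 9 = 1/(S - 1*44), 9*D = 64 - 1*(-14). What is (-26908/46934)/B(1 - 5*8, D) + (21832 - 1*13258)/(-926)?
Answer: -1218820700/130733143 ≈ -9.3230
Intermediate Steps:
D = 26/3 (D = (64 - 1*(-14))/9 = (64 + 14)/9 = (1/9)*78 = 26/3 ≈ 8.6667)
B(S, R) = 9 + 1/(-44 + S) (B(S, R) = 9 + 1/(S - 1*44) = 9 + 1/(S - 44) = 9 + 1/(-44 + S))
(-26908/46934)/B(1 - 5*8, D) + (21832 - 1*13258)/(-926) = (-26908/46934)/(((-395 + 9*(1 - 5*8))/(-44 + (1 - 5*8)))) + (21832 - 1*13258)/(-926) = (-26908*1/46934)/(((-395 + 9*(1 - 40))/(-44 + (1 - 40)))) + (21832 - 13258)*(-1/926) = -434*(-44 - 39)/(-395 + 9*(-39))/757 + 8574*(-1/926) = -434*(-83/(-395 - 351))/757 - 4287/463 = -434/(757*((-1/83*(-746)))) - 4287/463 = -434/(757*746/83) - 4287/463 = -434/757*83/746 - 4287/463 = -18011/282361 - 4287/463 = -1218820700/130733143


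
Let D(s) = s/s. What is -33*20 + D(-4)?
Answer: -659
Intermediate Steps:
D(s) = 1
-33*20 + D(-4) = -33*20 + 1 = -660 + 1 = -659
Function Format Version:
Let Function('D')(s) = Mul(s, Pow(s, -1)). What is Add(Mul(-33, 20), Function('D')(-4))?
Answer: -659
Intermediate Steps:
Function('D')(s) = 1
Add(Mul(-33, 20), Function('D')(-4)) = Add(Mul(-33, 20), 1) = Add(-660, 1) = -659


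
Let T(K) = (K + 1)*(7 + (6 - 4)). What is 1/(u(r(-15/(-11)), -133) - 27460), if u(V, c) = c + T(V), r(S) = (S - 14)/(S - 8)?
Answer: -73/2012381 ≈ -3.6275e-5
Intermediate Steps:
T(K) = 9 + 9*K (T(K) = (1 + K)*(7 + 2) = (1 + K)*9 = 9 + 9*K)
r(S) = (-14 + S)/(-8 + S)
u(V, c) = 9 + c + 9*V (u(V, c) = c + (9 + 9*V) = 9 + c + 9*V)
1/(u(r(-15/(-11)), -133) - 27460) = 1/((9 - 133 + 9*((-14 - 15/(-11))/(-8 - 15/(-11)))) - 27460) = 1/((9 - 133 + 9*((-14 - 15*(-1/11))/(-8 - 15*(-1/11)))) - 27460) = 1/((9 - 133 + 9*((-14 + 15/11)/(-8 + 15/11))) - 27460) = 1/((9 - 133 + 9*(-139/11/(-73/11))) - 27460) = 1/((9 - 133 + 9*(-11/73*(-139/11))) - 27460) = 1/((9 - 133 + 9*(139/73)) - 27460) = 1/((9 - 133 + 1251/73) - 27460) = 1/(-7801/73 - 27460) = 1/(-2012381/73) = -73/2012381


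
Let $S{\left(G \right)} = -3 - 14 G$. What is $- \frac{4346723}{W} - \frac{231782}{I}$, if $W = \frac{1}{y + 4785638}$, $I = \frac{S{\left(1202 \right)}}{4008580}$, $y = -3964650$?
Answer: $- \frac{60062302408445684}{16831} \approx -3.5686 \cdot 10^{12}$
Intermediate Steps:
$I = - \frac{16831}{4008580}$ ($I = \frac{-3 - 16828}{4008580} = \left(-3 - 16828\right) \frac{1}{4008580} = \left(-16831\right) \frac{1}{4008580} = - \frac{16831}{4008580} \approx -0.0041987$)
$W = \frac{1}{820988}$ ($W = \frac{1}{-3964650 + 4785638} = \frac{1}{820988} \approx 1.218 \cdot 10^{-6}$)
$- \frac{4346723}{W} - \frac{231782}{I} = - 4346723 \frac{1}{\frac{1}{820988}} - \frac{231782}{- \frac{16831}{4008580}} = \left(-4346723\right) 820988 - - \frac{929116689560}{16831} = -3568607422324 + \frac{929116689560}{16831} = - \frac{60062302408445684}{16831}$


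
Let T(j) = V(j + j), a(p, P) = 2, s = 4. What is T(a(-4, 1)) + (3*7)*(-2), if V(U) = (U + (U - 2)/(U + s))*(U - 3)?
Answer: -151/4 ≈ -37.750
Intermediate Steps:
V(U) = (-3 + U)*(U + (-2 + U)/(4 + U)) (V(U) = (U + (U - 2)/(U + 4))*(U - 3) = (U + (-2 + U)/(4 + U))*(-3 + U) = (-3 + U)*(U + (-2 + U)/(4 + U)))
T(j) = (6 - 34*j + 8*j**2 + 8*j**3)/(4 + 2*j) (T(j) = (6 + (j + j)**3 - 17*(j + j) + 2*(j + j)**2)/(4 + (j + j)) = (6 + (2*j)**3 - 34*j + 2*(2*j)**2)/(4 + 2*j) = (6 + 8*j**3 - 34*j + 2*(4*j**2))/(4 + 2*j) = (6 + 8*j**3 - 34*j + 8*j**2)/(4 + 2*j) = (6 - 34*j + 8*j**2 + 8*j**3)/(4 + 2*j))
T(a(-4, 1)) + (3*7)*(-2) = (3 - 17*2 + 4*2**2 + 4*2**3)/(2 + 2) + (3*7)*(-2) = (3 - 34 + 4*4 + 4*8)/4 + 21*(-2) = (3 - 34 + 16 + 32)/4 - 42 = (1/4)*17 - 42 = 17/4 - 42 = -151/4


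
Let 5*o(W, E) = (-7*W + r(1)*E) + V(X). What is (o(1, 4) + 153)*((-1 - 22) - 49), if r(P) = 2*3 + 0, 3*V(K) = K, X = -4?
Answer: -56208/5 ≈ -11242.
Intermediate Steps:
V(K) = K/3
r(P) = 6 (r(P) = 6 + 0 = 6)
o(W, E) = -4/15 - 7*W/5 + 6*E/5 (o(W, E) = ((-7*W + 6*E) + (1/3)*(-4))/5 = ((-7*W + 6*E) - 4/3)/5 = (-4/3 - 7*W + 6*E)/5 = -4/15 - 7*W/5 + 6*E/5)
(o(1, 4) + 153)*((-1 - 22) - 49) = ((-4/15 - 7/5*1 + (6/5)*4) + 153)*((-1 - 22) - 49) = ((-4/15 - 7/5 + 24/5) + 153)*(-23 - 49) = (47/15 + 153)*(-72) = (2342/15)*(-72) = -56208/5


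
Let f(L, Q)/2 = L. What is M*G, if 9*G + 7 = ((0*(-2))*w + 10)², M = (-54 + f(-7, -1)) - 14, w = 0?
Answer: -2542/3 ≈ -847.33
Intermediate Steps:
f(L, Q) = 2*L
M = -82 (M = (-54 + 2*(-7)) - 14 = (-54 - 14) - 14 = -68 - 14 = -82)
G = 31/3 (G = -7/9 + ((0*(-2))*0 + 10)²/9 = -7/9 + (0*0 + 10)²/9 = -7/9 + (0 + 10)²/9 = -7/9 + (⅑)*10² = -7/9 + (⅑)*100 = -7/9 + 100/9 = 31/3 ≈ 10.333)
M*G = -82*31/3 = -2542/3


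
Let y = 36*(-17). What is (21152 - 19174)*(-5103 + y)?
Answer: -11304270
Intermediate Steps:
y = -612
(21152 - 19174)*(-5103 + y) = (21152 - 19174)*(-5103 - 612) = 1978*(-5715) = -11304270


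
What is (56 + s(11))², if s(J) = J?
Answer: 4489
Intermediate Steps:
(56 + s(11))² = (56 + 11)² = 67² = 4489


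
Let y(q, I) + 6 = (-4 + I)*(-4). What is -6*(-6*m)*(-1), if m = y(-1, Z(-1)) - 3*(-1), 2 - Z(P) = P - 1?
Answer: 108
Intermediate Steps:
Z(P) = 3 - P (Z(P) = 2 - (P - 1) = 2 - (-1 + P) = 2 + (1 - P) = 3 - P)
y(q, I) = 10 - 4*I (y(q, I) = -6 + (-4 + I)*(-4) = -6 + (16 - 4*I) = 10 - 4*I)
m = -3 (m = (10 - 4*(3 - 1*(-1))) - 3*(-1) = (10 - 4*(3 + 1)) + 3 = (10 - 4*4) + 3 = (10 - 16) + 3 = -6 + 3 = -3)
-6*(-6*m)*(-1) = -6*(-6*(-3))*(-1) = -108*(-1) = -6*(-18) = 108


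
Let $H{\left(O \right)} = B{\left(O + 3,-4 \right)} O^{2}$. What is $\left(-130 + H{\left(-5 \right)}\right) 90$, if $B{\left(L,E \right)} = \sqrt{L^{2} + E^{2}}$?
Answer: $-11700 + 4500 \sqrt{5} \approx -1637.7$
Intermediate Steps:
$B{\left(L,E \right)} = \sqrt{E^{2} + L^{2}}$
$H{\left(O \right)} = O^{2} \sqrt{16 + \left(3 + O\right)^{2}}$ ($H{\left(O \right)} = \sqrt{\left(-4\right)^{2} + \left(O + 3\right)^{2}} O^{2} = \sqrt{16 + \left(3 + O\right)^{2}} O^{2} = O^{2} \sqrt{16 + \left(3 + O\right)^{2}}$)
$\left(-130 + H{\left(-5 \right)}\right) 90 = \left(-130 + \left(-5\right)^{2} \sqrt{16 + \left(3 - 5\right)^{2}}\right) 90 = \left(-130 + 25 \sqrt{16 + \left(-2\right)^{2}}\right) 90 = \left(-130 + 25 \sqrt{16 + 4}\right) 90 = \left(-130 + 25 \sqrt{20}\right) 90 = \left(-130 + 25 \cdot 2 \sqrt{5}\right) 90 = \left(-130 + 50 \sqrt{5}\right) 90 = -11700 + 4500 \sqrt{5}$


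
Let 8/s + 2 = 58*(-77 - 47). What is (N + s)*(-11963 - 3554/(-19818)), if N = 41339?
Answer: -17626407801144610/35642673 ≈ -4.9453e+8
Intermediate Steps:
s = -4/3597 (s = 8/(-2 + 58*(-77 - 47)) = 8/(-2 + 58*(-124)) = 8/(-2 - 7192) = 8/(-7194) = 8*(-1/7194) = -4/3597 ≈ -0.0011120)
(N + s)*(-11963 - 3554/(-19818)) = (41339 - 4/3597)*(-11963 - 3554/(-19818)) = 148696379*(-11963 - 3554*(-1/19818))/3597 = 148696379*(-11963 + 1777/9909)/3597 = (148696379/3597)*(-118539590/9909) = -17626407801144610/35642673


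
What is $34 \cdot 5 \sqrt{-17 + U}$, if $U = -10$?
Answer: $510 i \sqrt{3} \approx 883.35 i$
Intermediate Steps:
$34 \cdot 5 \sqrt{-17 + U} = 34 \cdot 5 \sqrt{-17 - 10} = 170 \sqrt{-27} = 170 \cdot 3 i \sqrt{3} = 510 i \sqrt{3}$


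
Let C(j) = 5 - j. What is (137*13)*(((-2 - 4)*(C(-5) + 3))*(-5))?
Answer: 694590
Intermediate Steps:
(137*13)*(((-2 - 4)*(C(-5) + 3))*(-5)) = (137*13)*(((-2 - 4)*((5 - 1*(-5)) + 3))*(-5)) = 1781*(-6*((5 + 5) + 3)*(-5)) = 1781*(-6*(10 + 3)*(-5)) = 1781*(-6*13*(-5)) = 1781*(-78*(-5)) = 1781*390 = 694590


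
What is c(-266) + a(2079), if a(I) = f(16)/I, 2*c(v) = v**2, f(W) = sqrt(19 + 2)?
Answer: 35378 + sqrt(21)/2079 ≈ 35378.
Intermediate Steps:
f(W) = sqrt(21)
c(v) = v**2/2
a(I) = sqrt(21)/I
c(-266) + a(2079) = (1/2)*(-266)**2 + sqrt(21)/2079 = (1/2)*70756 + sqrt(21)*(1/2079) = 35378 + sqrt(21)/2079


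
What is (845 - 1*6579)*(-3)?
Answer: 17202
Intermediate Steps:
(845 - 1*6579)*(-3) = (845 - 6579)*(-3) = -5734*(-3) = 17202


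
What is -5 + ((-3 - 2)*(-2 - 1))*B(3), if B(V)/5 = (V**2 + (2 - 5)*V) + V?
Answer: 220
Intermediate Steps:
B(V) = -10*V + 5*V**2 (B(V) = 5*((V**2 + (2 - 5)*V) + V) = 5*((V**2 - 3*V) + V) = 5*(V**2 - 2*V) = -10*V + 5*V**2)
-5 + ((-3 - 2)*(-2 - 1))*B(3) = -5 + ((-3 - 2)*(-2 - 1))*(5*3*(-2 + 3)) = -5 + (-5*(-3))*(5*3*1) = -5 + 15*15 = -5 + 225 = 220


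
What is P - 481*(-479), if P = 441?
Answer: 230840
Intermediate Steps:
P - 481*(-479) = 441 - 481*(-479) = 441 + 230399 = 230840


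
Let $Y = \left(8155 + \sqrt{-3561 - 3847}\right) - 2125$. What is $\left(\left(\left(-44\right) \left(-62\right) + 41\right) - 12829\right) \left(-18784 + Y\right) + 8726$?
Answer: $128313966 - 40240 i \sqrt{463} \approx 1.2831 \cdot 10^{8} - 8.6586 \cdot 10^{5} i$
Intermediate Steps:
$Y = 6030 + 4 i \sqrt{463}$ ($Y = \left(8155 + \sqrt{-7408}\right) - 2125 = \left(8155 + 4 i \sqrt{463}\right) - 2125 = 6030 + 4 i \sqrt{463} \approx 6030.0 + 86.07 i$)
$\left(\left(\left(-44\right) \left(-62\right) + 41\right) - 12829\right) \left(-18784 + Y\right) + 8726 = \left(\left(\left(-44\right) \left(-62\right) + 41\right) - 12829\right) \left(-18784 + \left(6030 + 4 i \sqrt{463}\right)\right) + 8726 = \left(\left(2728 + 41\right) - 12829\right) \left(-12754 + 4 i \sqrt{463}\right) + 8726 = \left(2769 - 12829\right) \left(-12754 + 4 i \sqrt{463}\right) + 8726 = - 10060 \left(-12754 + 4 i \sqrt{463}\right) + 8726 = \left(128305240 - 40240 i \sqrt{463}\right) + 8726 = 128313966 - 40240 i \sqrt{463}$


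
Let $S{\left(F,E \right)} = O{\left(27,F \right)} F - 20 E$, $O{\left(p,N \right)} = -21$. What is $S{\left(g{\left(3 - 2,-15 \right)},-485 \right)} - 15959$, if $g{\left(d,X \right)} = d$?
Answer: $-6280$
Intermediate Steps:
$S{\left(F,E \right)} = - 21 F - 20 E$
$S{\left(g{\left(3 - 2,-15 \right)},-485 \right)} - 15959 = \left(- 21 \left(3 - 2\right) - -9700\right) - 15959 = \left(\left(-21\right) 1 + 9700\right) - 15959 = \left(-21 + 9700\right) - 15959 = 9679 - 15959 = -6280$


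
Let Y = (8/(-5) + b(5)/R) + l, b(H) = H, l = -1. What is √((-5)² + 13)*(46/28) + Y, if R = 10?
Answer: -21/10 + 23*√38/14 ≈ 8.0273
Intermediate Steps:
Y = -21/10 (Y = (8/(-5) + 5/10) - 1 = (8*(-⅕) + 5*(⅒)) - 1 = (-8/5 + ½) - 1 = -11/10 - 1 = -21/10 ≈ -2.1000)
√((-5)² + 13)*(46/28) + Y = √((-5)² + 13)*(46/28) - 21/10 = √(25 + 13)*(46*(1/28)) - 21/10 = √38*(23/14) - 21/10 = 23*√38/14 - 21/10 = -21/10 + 23*√38/14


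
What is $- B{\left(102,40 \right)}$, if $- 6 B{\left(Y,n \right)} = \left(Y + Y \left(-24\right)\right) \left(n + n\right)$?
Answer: $-31280$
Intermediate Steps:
$B{\left(Y,n \right)} = \frac{23 Y n}{3}$ ($B{\left(Y,n \right)} = - \frac{\left(Y + Y \left(-24\right)\right) \left(n + n\right)}{6} = - \frac{\left(Y - 24 Y\right) 2 n}{6} = - \frac{- 23 Y 2 n}{6} = - \frac{\left(-46\right) Y n}{6} = \frac{23 Y n}{3}$)
$- B{\left(102,40 \right)} = - \frac{23 \cdot 102 \cdot 40}{3} = \left(-1\right) 31280 = -31280$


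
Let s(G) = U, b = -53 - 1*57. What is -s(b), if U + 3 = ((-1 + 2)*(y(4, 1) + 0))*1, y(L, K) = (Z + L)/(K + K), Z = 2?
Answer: 0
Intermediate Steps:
y(L, K) = (2 + L)/(2*K) (y(L, K) = (2 + L)/(K + K) = (2 + L)/((2*K)) = (2 + L)*(1/(2*K)) = (2 + L)/(2*K))
b = -110 (b = -53 - 57 = -110)
U = 0 (U = -3 + ((-1 + 2)*((½)*(2 + 4)/1 + 0))*1 = -3 + (1*((½)*1*6 + 0))*1 = -3 + (1*(3 + 0))*1 = -3 + (1*3)*1 = -3 + 3*1 = -3 + 3 = 0)
s(G) = 0
-s(b) = -1*0 = 0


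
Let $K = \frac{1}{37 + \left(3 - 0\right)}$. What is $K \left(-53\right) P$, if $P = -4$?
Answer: $\frac{53}{10} \approx 5.3$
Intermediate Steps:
$K = \frac{1}{40}$ ($K = \frac{1}{37 + \left(3 + 0\right)} = \frac{1}{37 + 3} = \frac{1}{40} \approx 0.025$)
$K \left(-53\right) P = \frac{1}{40} \left(-53\right) \left(-4\right) = \left(- \frac{53}{40}\right) \left(-4\right) = \frac{53}{10}$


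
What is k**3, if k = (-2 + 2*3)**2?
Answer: 4096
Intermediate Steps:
k = 16 (k = (-2 + 6)**2 = 4**2 = 16)
k**3 = 16**3 = 4096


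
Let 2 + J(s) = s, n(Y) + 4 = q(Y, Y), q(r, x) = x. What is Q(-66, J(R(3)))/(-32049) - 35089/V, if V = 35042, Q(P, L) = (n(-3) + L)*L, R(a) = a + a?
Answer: -374715619/374353686 ≈ -1.0010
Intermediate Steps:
R(a) = 2*a
n(Y) = -4 + Y
J(s) = -2 + s
Q(P, L) = L*(-7 + L) (Q(P, L) = ((-4 - 3) + L)*L = (-7 + L)*L = L*(-7 + L))
Q(-66, J(R(3)))/(-32049) - 35089/V = ((-2 + 2*3)*(-7 + (-2 + 2*3)))/(-32049) - 35089/35042 = ((-2 + 6)*(-7 + (-2 + 6)))*(-1/32049) - 35089*1/35042 = (4*(-7 + 4))*(-1/32049) - 35089/35042 = (4*(-3))*(-1/32049) - 35089/35042 = -12*(-1/32049) - 35089/35042 = 4/10683 - 35089/35042 = -374715619/374353686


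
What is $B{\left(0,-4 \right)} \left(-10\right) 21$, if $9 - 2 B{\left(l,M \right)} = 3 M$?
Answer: $-2205$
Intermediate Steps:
$B{\left(l,M \right)} = \frac{9}{2} - \frac{3 M}{2}$
$B{\left(0,-4 \right)} \left(-10\right) 21 = \left(\frac{9}{2} - -6\right) \left(-10\right) 21 = \left(\frac{9}{2} + 6\right) \left(-10\right) 21 = \frac{21}{2} \left(-10\right) 21 = \left(-105\right) 21 = -2205$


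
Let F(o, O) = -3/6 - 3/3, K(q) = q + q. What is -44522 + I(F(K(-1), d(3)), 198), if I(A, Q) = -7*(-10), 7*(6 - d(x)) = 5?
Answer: -44452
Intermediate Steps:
d(x) = 37/7 (d(x) = 6 - ⅐*5 = 6 - 5/7 = 37/7)
K(q) = 2*q
F(o, O) = -3/2 (F(o, O) = -3*⅙ - 3*⅓ = -½ - 1 = -3/2)
I(A, Q) = 70
-44522 + I(F(K(-1), d(3)), 198) = -44522 + 70 = -44452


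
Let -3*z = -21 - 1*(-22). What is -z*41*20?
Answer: 820/3 ≈ 273.33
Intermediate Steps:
z = -1/3 (z = -(-21 - 1*(-22))/3 = -(-21 + 22)/3 = -1/3*1 = -1/3 ≈ -0.33333)
-z*41*20 = -(-1/3*41)*20 = -(-41)*20/3 = -1*(-820/3) = 820/3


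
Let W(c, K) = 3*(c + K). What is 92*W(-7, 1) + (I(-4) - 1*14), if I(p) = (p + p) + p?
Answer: -1682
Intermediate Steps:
W(c, K) = 3*K + 3*c (W(c, K) = 3*(K + c) = 3*K + 3*c)
I(p) = 3*p (I(p) = 2*p + p = 3*p)
92*W(-7, 1) + (I(-4) - 1*14) = 92*(3*1 + 3*(-7)) + (3*(-4) - 1*14) = 92*(3 - 21) + (-12 - 14) = 92*(-18) - 26 = -1656 - 26 = -1682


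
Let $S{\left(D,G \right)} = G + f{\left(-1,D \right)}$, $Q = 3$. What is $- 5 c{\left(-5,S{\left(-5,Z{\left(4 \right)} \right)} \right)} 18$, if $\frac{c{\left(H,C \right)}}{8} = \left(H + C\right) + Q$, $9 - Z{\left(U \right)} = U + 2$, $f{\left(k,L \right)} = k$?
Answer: $0$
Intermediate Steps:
$Z{\left(U \right)} = 7 - U$ ($Z{\left(U \right)} = 9 - \left(U + 2\right) = 9 - \left(2 + U\right) = 7 - U$)
$S{\left(D,G \right)} = -1 + G$ ($S{\left(D,G \right)} = G - 1 = -1 + G$)
$c{\left(H,C \right)} = 24 + 8 C + 8 H$ ($c{\left(H,C \right)} = 8 \left(\left(H + C\right) + 3\right) = 8 \left(\left(C + H\right) + 3\right) = 8 \left(3 + C + H\right) = 24 + 8 C + 8 H$)
$- 5 c{\left(-5,S{\left(-5,Z{\left(4 \right)} \right)} \right)} 18 = - 5 \left(24 + 8 \left(-1 + \left(7 - 4\right)\right) + 8 \left(-5\right)\right) 18 = - 5 \left(24 + 8 \left(-1 + \left(7 - 4\right)\right) - 40\right) 18 = - 5 \left(24 + 8 \left(-1 + 3\right) - 40\right) 18 = - 5 \left(24 + 8 \cdot 2 - 40\right) 18 = - 5 \left(24 + 16 - 40\right) 18 = \left(-5\right) 0 \cdot 18 = 0 \cdot 18 = 0$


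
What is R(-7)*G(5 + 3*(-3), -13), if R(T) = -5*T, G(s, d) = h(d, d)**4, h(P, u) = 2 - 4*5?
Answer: 3674160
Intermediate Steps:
h(P, u) = -18 (h(P, u) = 2 - 20 = -18)
G(s, d) = 104976 (G(s, d) = (-18)**4 = 104976)
R(-7)*G(5 + 3*(-3), -13) = -5*(-7)*104976 = 35*104976 = 3674160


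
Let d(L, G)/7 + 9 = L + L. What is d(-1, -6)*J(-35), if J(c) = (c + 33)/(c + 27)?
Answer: -77/4 ≈ -19.250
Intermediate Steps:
d(L, G) = -63 + 14*L (d(L, G) = -63 + 7*(L + L) = -63 + 7*(2*L) = -63 + 14*L)
J(c) = (33 + c)/(27 + c)
d(-1, -6)*J(-35) = (-63 + 14*(-1))*((33 - 35)/(27 - 35)) = (-63 - 14)*(-2/(-8)) = -(-77)*(-2)/8 = -77*¼ = -77/4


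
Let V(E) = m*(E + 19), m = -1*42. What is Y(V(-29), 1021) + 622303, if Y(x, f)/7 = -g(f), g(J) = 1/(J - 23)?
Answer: 621058387/998 ≈ 6.2230e+5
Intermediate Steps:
m = -42
g(J) = 1/(-23 + J)
V(E) = -798 - 42*E (V(E) = -42*(E + 19) = -42*(19 + E) = -798 - 42*E)
Y(x, f) = -7/(-23 + f) (Y(x, f) = 7*(-1/(-23 + f)) = -7/(-23 + f))
Y(V(-29), 1021) + 622303 = -7/(-23 + 1021) + 622303 = -7/998 + 622303 = 621058387/998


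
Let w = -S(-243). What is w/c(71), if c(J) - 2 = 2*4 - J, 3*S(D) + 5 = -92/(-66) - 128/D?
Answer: -8231/489159 ≈ -0.016827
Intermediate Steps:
S(D) = -119/99 - 128/(3*D) (S(D) = -5/3 + (-92/(-66) - 128/D)/3 = -5/3 + (-92*(-1/66) - 128/D)/3 = -5/3 + (46/33 - 128/D)/3 = -5/3 + (46/99 - 128/(3*D)) = -119/99 - 128/(3*D))
c(J) = 10 - J (c(J) = 2 + (2*4 - J) = 2 + (8 - J) = 10 - J)
w = 8231/8019 (w = -(-4224 - 119*(-243))/(99*(-243)) = -(-1)*(-4224 + 28917)/(99*243) = -(-1)*24693/(99*243) = -1*(-8231/8019) = 8231/8019 ≈ 1.0264)
w/c(71) = 8231/(8019*(10 - 1*71)) = 8231/(8019*(10 - 71)) = (8231/8019)/(-61) = (8231/8019)*(-1/61) = -8231/489159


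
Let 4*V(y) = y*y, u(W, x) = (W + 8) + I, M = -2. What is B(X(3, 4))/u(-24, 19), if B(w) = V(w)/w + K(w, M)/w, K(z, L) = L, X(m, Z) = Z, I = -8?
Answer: -1/48 ≈ -0.020833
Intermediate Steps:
u(W, x) = W (u(W, x) = (W + 8) - 8 = (8 + W) - 8 = W)
V(y) = y²/4 (V(y) = (y*y)/4 = y²/4)
B(w) = -2/w + w/4 (B(w) = (w²/4)/w - 2/w = w/4 - 2/w = -2/w + w/4)
B(X(3, 4))/u(-24, 19) = (-2/4 + (¼)*4)/(-24) = (-2*¼ + 1)*(-1/24) = (-½ + 1)*(-1/24) = (½)*(-1/24) = -1/48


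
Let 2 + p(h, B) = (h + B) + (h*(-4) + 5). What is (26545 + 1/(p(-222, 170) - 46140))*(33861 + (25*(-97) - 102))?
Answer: 37679606388696/45301 ≈ 8.3176e+8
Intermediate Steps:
p(h, B) = 3 + B - 3*h (p(h, B) = -2 + ((h + B) + (h*(-4) + 5)) = -2 + ((B + h) + (-4*h + 5)) = -2 + ((B + h) + (5 - 4*h)) = -2 + (5 + B - 3*h) = 3 + B - 3*h)
(26545 + 1/(p(-222, 170) - 46140))*(33861 + (25*(-97) - 102)) = (26545 + 1/((3 + 170 - 3*(-222)) - 46140))*(33861 + (25*(-97) - 102)) = (26545 + 1/((3 + 170 + 666) - 46140))*(33861 + (-2425 - 102)) = (26545 + 1/(839 - 46140))*(33861 - 2527) = (26545 + 1/(-45301))*31334 = (26545 - 1/45301)*31334 = (1202515044/45301)*31334 = 37679606388696/45301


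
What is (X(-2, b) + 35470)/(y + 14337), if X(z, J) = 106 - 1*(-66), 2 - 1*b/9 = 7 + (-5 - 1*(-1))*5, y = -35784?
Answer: -35642/21447 ≈ -1.6619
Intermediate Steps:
b = 135 (b = 18 - 9*(7 + (-5 - 1*(-1))*5) = 18 - 9*(7 + (-5 + 1)*5) = 18 - 9*(7 - 4*5) = 18 - 9*(7 - 20) = 18 - 9*(-13) = 18 + 117 = 135)
X(z, J) = 172 (X(z, J) = 106 + 66 = 172)
(X(-2, b) + 35470)/(y + 14337) = (172 + 35470)/(-35784 + 14337) = 35642/(-21447) = 35642*(-1/21447) = -35642/21447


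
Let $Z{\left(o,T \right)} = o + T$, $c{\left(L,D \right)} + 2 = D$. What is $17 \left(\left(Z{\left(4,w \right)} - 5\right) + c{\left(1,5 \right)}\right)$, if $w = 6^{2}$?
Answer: $646$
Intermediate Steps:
$c{\left(L,D \right)} = -2 + D$
$w = 36$
$Z{\left(o,T \right)} = T + o$
$17 \left(\left(Z{\left(4,w \right)} - 5\right) + c{\left(1,5 \right)}\right) = 17 \left(\left(\left(36 + 4\right) - 5\right) + \left(-2 + 5\right)\right) = 17 \left(\left(40 - 5\right) + 3\right) = 17 \left(35 + 3\right) = 17 \cdot 38 = 646$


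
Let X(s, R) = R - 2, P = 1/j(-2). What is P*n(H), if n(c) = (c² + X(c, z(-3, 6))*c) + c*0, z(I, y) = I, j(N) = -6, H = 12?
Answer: -14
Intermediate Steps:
P = -⅙ (P = 1/(-6) = -⅙ ≈ -0.16667)
X(s, R) = -2 + R
n(c) = c² - 5*c (n(c) = (c² + (-2 - 3)*c) + c*0 = (c² - 5*c) + 0 = c² - 5*c)
P*n(H) = -2*(-5 + 12) = -2*7 = -⅙*84 = -14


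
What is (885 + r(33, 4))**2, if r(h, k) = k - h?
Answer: 732736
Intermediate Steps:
(885 + r(33, 4))**2 = (885 + (4 - 1*33))**2 = (885 + (4 - 33))**2 = (885 - 29)**2 = 856**2 = 732736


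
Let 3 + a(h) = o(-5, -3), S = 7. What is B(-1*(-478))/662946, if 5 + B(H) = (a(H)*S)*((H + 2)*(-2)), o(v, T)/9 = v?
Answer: 322555/662946 ≈ 0.48655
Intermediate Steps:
o(v, T) = 9*v
a(h) = -48 (a(h) = -3 + 9*(-5) = -3 - 45 = -48)
B(H) = 1339 + 672*H (B(H) = -5 + (-48*7)*((H + 2)*(-2)) = -5 - 336*(2 + H)*(-2) = -5 - 336*(-4 - 2*H) = -5 + (1344 + 672*H) = 1339 + 672*H)
B(-1*(-478))/662946 = (1339 + 672*(-1*(-478)))/662946 = (1339 + 672*478)*(1/662946) = (1339 + 321216)*(1/662946) = 322555*(1/662946) = 322555/662946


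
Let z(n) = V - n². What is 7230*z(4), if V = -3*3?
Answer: -180750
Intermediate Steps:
V = -9
z(n) = -9 - n²
7230*z(4) = 7230*(-9 - 1*4²) = 7230*(-9 - 1*16) = 7230*(-9 - 16) = 7230*(-25) = -180750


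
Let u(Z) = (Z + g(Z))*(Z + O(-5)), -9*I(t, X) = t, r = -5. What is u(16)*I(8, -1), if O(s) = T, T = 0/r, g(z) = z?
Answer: -4096/9 ≈ -455.11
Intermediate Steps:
I(t, X) = -t/9
T = 0 (T = 0/(-5) = 0*(-⅕) = 0)
O(s) = 0
u(Z) = 2*Z² (u(Z) = (Z + Z)*(Z + 0) = (2*Z)*Z = 2*Z²)
u(16)*I(8, -1) = (2*16²)*(-⅑*8) = (2*256)*(-8/9) = 512*(-8/9) = -4096/9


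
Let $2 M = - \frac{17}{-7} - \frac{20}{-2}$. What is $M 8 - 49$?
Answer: $\frac{5}{7} \approx 0.71429$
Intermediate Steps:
$M = \frac{87}{14}$ ($M = \frac{- \frac{17}{-7} - \frac{20}{-2}}{2} = \frac{\left(-17\right) \left(- \frac{1}{7}\right) - -10}{2} = \frac{\frac{17}{7} + 10}{2} = \frac{1}{2} \cdot \frac{87}{7} = \frac{87}{14} \approx 6.2143$)
$M 8 - 49 = \frac{87}{14} \cdot 8 - 49 = \frac{348}{7} - 49 = \frac{5}{7}$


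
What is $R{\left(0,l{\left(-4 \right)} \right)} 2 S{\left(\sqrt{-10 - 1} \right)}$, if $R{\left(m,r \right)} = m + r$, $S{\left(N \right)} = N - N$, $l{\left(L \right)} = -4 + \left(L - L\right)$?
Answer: $0$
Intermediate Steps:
$l{\left(L \right)} = -4$ ($l{\left(L \right)} = -4 + 0 = -4$)
$S{\left(N \right)} = 0$
$R{\left(0,l{\left(-4 \right)} \right)} 2 S{\left(\sqrt{-10 - 1} \right)} = \left(0 - 4\right) 2 \cdot 0 = \left(-4\right) 2 \cdot 0 = \left(-8\right) 0 = 0$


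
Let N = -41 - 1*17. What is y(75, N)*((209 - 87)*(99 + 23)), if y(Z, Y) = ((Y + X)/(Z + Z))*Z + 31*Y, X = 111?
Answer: -26367006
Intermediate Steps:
N = -58 (N = -41 - 17 = -58)
y(Z, Y) = 111/2 + 63*Y/2 (y(Z, Y) = ((Y + 111)/(Z + Z))*Z + 31*Y = ((111 + Y)/((2*Z)))*Z + 31*Y = ((111 + Y)*(1/(2*Z)))*Z + 31*Y = ((111 + Y)/(2*Z))*Z + 31*Y = (111/2 + Y/2) + 31*Y = 111/2 + 63*Y/2)
y(75, N)*((209 - 87)*(99 + 23)) = (111/2 + (63/2)*(-58))*((209 - 87)*(99 + 23)) = (111/2 - 1827)*(122*122) = -3543/2*14884 = -26367006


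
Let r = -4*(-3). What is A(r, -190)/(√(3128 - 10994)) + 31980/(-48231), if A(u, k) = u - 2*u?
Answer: -10660/16077 + 2*I*√874/437 ≈ -0.66306 + 0.1353*I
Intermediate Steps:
r = 12
A(u, k) = -u
A(r, -190)/(√(3128 - 10994)) + 31980/(-48231) = (-1*12)/(√(3128 - 10994)) + 31980/(-48231) = -12*(-I*√874/2622) + 31980*(-1/48231) = -12*(-I*√874/2622) - 10660/16077 = -(-2)*I*√874/437 - 10660/16077 = 2*I*√874/437 - 10660/16077 = -10660/16077 + 2*I*√874/437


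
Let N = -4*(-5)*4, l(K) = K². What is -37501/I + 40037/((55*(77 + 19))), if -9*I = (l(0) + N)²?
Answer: 12739277/211200 ≈ 60.319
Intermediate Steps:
N = 80 (N = 20*4 = 80)
I = -6400/9 (I = -(0² + 80)²/9 = -(0 + 80)²/9 = -⅑*80² = -⅑*6400 = -6400/9 ≈ -711.11)
-37501/I + 40037/((55*(77 + 19))) = -37501/(-6400/9) + 40037/((55*(77 + 19))) = -37501*(-9/6400) + 40037/((55*96)) = 337509/6400 + 40037/5280 = 12739277/211200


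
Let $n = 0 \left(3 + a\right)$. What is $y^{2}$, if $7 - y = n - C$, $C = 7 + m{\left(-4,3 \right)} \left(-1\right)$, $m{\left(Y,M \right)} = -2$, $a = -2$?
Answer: $256$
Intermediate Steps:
$n = 0$ ($n = 0 \left(3 - 2\right) = 0 \cdot 1 = 0$)
$C = 9$ ($C = 7 - -2 = 7 + 2 = 9$)
$y = 16$ ($y = 7 - \left(0 - 9\right) = 7 - -9 = 7 + 9 = 16$)
$y^{2} = 16^{2} = 256$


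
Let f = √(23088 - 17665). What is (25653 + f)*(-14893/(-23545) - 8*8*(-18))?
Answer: 40952348097/1385 + 27138733*√5423/23545 ≈ 2.9653e+7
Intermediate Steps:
f = √5423 ≈ 73.641
(25653 + f)*(-14893/(-23545) - 8*8*(-18)) = (25653 + √5423)*(-14893/(-23545) - 8*8*(-18)) = (25653 + √5423)*(-14893*(-1/23545) - 64*(-18)) = (25653 + √5423)*(14893/23545 + 1152) = (25653 + √5423)*(27138733/23545) = 40952348097/1385 + 27138733*√5423/23545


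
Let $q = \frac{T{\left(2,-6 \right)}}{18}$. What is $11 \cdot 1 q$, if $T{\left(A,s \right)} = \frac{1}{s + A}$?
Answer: $- \frac{11}{72} \approx -0.15278$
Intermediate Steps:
$T{\left(A,s \right)} = \frac{1}{A + s}$
$q = - \frac{1}{72}$ ($q = \frac{1}{\left(2 - 6\right) 18} = \frac{1}{-4} \cdot \frac{1}{18} = \left(- \frac{1}{4}\right) \frac{1}{18} = - \frac{1}{72} \approx -0.013889$)
$11 \cdot 1 q = 11 \cdot 1 \left(- \frac{1}{72}\right) = 11 \left(- \frac{1}{72}\right) = - \frac{11}{72}$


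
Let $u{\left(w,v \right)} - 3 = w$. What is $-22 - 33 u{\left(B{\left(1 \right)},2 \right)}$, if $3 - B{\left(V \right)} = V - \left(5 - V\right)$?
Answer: $-319$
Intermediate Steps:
$B{\left(V \right)} = 8 - 2 V$ ($B{\left(V \right)} = 3 - \left(V - \left(5 - V\right)\right) = 3 - \left(V + \left(-5 + V\right)\right) = 3 - \left(-5 + 2 V\right) = 8 - 2 V$)
$u{\left(w,v \right)} = 3 + w$
$-22 - 33 u{\left(B{\left(1 \right)},2 \right)} = -22 - 33 \left(3 + \left(8 - 2\right)\right) = -22 - 33 \left(3 + 6\right) = -22 - 297 = -319$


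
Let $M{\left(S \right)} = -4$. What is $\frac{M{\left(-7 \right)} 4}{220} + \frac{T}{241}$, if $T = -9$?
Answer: $- \frac{1459}{13255} \approx -0.11007$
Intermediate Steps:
$\frac{M{\left(-7 \right)} 4}{220} + \frac{T}{241} = \frac{\left(-4\right) 4}{220} - \frac{9}{241} = \left(-16\right) \frac{1}{220} - \frac{9}{241} = - \frac{4}{55} - \frac{9}{241} = - \frac{1459}{13255}$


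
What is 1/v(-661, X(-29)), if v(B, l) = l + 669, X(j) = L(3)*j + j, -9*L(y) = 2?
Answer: 9/5818 ≈ 0.0015469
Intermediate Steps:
L(y) = -2/9 (L(y) = -1/9*2 = -2/9)
X(j) = 7*j/9 (X(j) = -2*j/9 + j = 7*j/9)
v(B, l) = 669 + l
1/v(-661, X(-29)) = 1/(669 + (7/9)*(-29)) = 1/(669 - 203/9) = 1/(5818/9) = 9/5818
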